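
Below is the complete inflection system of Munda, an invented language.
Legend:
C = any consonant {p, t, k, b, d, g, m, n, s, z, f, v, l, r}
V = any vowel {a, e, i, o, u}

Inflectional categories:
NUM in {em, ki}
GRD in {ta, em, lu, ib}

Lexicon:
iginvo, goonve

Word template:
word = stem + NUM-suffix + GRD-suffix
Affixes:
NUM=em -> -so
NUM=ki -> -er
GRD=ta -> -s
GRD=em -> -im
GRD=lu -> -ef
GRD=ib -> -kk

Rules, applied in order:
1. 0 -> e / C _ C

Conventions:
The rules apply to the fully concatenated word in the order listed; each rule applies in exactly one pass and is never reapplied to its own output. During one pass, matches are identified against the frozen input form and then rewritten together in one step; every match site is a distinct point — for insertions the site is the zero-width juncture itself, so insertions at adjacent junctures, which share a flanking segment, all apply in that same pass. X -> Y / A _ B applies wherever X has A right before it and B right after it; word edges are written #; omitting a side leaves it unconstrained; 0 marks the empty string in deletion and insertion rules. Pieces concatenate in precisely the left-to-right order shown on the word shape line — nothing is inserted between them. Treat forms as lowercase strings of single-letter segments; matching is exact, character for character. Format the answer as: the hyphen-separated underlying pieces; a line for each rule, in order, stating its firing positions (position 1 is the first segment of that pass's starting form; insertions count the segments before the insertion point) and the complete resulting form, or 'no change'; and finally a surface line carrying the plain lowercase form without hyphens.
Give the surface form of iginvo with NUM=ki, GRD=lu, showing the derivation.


underlying: iginvo-er-ef
1. 0 -> e / C _ C: inserts after position(s) 4: iginevoeref
surface: iginevoeref


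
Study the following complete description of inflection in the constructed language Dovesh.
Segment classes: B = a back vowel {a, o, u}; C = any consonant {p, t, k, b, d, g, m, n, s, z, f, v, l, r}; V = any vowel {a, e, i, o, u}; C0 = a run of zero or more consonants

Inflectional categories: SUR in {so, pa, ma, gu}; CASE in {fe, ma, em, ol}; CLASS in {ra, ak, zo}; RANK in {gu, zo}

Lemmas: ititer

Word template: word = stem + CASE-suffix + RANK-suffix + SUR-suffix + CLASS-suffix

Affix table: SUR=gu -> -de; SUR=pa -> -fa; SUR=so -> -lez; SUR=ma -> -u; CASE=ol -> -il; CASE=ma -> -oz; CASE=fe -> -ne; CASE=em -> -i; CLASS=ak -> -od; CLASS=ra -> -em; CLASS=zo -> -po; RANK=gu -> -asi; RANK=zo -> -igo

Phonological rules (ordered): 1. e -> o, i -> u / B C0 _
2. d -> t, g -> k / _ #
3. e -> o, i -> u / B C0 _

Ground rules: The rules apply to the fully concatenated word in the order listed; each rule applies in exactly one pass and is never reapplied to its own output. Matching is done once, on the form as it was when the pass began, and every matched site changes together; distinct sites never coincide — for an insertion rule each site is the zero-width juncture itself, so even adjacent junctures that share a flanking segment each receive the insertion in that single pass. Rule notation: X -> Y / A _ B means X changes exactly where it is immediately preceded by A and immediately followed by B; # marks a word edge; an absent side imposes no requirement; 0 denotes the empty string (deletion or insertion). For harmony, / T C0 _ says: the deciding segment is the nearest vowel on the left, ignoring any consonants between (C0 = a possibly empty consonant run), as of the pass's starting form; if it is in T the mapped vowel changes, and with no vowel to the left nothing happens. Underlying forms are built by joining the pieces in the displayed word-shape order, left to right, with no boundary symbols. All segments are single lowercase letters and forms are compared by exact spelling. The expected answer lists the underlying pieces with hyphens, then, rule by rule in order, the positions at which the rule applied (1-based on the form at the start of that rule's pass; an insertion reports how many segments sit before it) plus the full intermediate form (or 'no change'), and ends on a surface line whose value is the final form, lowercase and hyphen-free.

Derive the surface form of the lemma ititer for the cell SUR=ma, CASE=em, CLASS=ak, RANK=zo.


underlying: ititer-i-igo-u-od
1. e -> o, i -> u / B C0 _: no change
2. d -> t, g -> k / _ #: fires at position(s) 13: ititeriigouot
3. e -> o, i -> u / B C0 _: no change
surface: ititeriigouot


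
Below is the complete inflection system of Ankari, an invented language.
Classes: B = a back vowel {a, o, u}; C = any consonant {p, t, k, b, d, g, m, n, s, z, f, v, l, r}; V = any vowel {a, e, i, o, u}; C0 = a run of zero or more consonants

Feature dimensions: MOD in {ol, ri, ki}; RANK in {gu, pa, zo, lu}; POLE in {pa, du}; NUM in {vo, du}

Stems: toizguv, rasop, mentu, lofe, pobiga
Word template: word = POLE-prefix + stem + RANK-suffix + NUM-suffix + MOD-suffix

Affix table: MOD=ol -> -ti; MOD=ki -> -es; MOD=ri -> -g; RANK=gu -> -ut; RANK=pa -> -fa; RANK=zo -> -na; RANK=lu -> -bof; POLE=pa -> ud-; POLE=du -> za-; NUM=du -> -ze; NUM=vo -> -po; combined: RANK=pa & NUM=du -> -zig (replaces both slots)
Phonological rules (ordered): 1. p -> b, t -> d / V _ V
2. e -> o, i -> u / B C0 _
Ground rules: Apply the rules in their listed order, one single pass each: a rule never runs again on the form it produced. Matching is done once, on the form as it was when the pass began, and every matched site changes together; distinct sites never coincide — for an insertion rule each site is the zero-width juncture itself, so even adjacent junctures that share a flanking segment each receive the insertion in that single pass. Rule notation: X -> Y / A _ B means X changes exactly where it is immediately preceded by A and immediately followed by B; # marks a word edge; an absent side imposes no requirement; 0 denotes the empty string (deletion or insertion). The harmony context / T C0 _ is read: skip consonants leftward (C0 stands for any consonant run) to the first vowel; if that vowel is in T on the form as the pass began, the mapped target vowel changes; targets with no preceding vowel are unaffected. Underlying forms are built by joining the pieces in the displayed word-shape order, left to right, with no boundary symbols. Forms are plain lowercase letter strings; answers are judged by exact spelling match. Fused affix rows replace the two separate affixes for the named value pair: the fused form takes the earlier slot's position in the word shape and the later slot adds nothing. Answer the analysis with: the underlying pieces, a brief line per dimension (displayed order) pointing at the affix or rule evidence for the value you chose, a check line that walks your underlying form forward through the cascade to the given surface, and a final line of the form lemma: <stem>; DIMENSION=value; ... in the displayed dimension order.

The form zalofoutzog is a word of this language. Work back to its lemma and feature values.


underlying: za-lofe-ut-ze-g
MOD=ri - signalled by the affix -g
RANK=gu - signalled by the affix -ut
POLE=du - signalled by the affix za-
NUM=du - signalled by the affix -ze
check: zalofeutzeg -> zalofeutzeg -> zalofoutzog
lemma: lofe; MOD=ri; RANK=gu; POLE=du; NUM=du


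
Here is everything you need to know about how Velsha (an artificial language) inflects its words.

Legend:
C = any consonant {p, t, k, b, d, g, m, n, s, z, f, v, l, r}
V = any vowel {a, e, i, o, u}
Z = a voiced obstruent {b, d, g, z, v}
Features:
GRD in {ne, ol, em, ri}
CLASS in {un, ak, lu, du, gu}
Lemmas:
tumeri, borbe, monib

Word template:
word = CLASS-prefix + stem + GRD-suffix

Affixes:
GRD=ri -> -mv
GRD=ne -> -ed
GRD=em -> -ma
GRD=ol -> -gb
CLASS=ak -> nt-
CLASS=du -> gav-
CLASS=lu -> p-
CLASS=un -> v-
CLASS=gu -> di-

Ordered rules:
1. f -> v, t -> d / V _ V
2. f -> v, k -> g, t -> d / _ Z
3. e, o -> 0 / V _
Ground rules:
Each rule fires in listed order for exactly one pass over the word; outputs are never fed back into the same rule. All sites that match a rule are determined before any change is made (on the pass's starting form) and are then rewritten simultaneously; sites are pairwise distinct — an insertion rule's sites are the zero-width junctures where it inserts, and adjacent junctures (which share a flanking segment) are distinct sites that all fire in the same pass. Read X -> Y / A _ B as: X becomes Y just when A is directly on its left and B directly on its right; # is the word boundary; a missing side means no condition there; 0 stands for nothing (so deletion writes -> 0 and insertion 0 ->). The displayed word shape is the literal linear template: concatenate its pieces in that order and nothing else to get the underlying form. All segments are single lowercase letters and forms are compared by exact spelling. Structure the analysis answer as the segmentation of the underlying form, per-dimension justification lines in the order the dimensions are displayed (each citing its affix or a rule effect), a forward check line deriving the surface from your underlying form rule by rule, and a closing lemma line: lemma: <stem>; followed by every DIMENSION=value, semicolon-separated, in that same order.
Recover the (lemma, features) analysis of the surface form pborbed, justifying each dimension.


underlying: p-borbe-ed
GRD=ne - signalled by the affix -ed
CLASS=lu - signalled by the affix p-
check: pborbeed -> pborbeed -> pborbeed -> pborbed
lemma: borbe; GRD=ne; CLASS=lu


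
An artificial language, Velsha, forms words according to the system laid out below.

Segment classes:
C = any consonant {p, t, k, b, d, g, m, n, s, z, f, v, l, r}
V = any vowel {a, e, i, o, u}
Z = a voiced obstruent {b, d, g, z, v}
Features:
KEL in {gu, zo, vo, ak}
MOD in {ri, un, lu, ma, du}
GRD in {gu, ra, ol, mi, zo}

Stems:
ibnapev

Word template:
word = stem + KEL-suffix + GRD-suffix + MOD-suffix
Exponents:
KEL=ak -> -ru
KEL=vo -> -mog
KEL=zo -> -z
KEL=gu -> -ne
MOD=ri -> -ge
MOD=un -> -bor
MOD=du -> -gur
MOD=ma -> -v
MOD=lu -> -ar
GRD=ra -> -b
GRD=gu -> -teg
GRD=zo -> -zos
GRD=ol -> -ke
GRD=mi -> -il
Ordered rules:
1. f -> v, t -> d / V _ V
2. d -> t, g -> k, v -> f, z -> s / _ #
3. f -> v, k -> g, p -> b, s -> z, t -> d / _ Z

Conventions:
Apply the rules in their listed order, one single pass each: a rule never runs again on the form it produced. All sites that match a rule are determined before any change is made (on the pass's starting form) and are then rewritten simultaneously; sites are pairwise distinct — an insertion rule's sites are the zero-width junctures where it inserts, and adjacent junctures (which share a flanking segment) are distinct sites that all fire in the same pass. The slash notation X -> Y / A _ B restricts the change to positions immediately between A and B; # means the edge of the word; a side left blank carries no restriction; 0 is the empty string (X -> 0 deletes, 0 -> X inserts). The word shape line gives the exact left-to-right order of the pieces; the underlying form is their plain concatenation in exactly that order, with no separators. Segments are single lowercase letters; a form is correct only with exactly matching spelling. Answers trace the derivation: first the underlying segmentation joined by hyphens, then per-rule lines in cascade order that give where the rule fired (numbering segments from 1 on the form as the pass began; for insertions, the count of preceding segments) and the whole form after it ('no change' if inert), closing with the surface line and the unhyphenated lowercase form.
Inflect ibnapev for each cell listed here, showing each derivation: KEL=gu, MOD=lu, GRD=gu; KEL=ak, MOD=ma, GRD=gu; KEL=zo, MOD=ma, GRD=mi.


cell KEL=gu, MOD=lu, GRD=gu:
underlying: ibnapev-ne-teg-ar
1. f -> v, t -> d / V _ V: fires at position(s) 10: ibnapevnedegar
2. d -> t, g -> k, v -> f, z -> s / _ #: no change
3. f -> v, k -> g, p -> b, s -> z, t -> d / _ Z: no change
surface: ibnapevnedegar

cell KEL=ak, MOD=ma, GRD=gu:
underlying: ibnapev-ru-teg-v
1. f -> v, t -> d / V _ V: fires at position(s) 10: ibnapevrudegv
2. d -> t, g -> k, v -> f, z -> s / _ #: fires at position(s) 13: ibnapevrudegf
3. f -> v, k -> g, p -> b, s -> z, t -> d / _ Z: no change
surface: ibnapevrudegf

cell KEL=zo, MOD=ma, GRD=mi:
underlying: ibnapev-z-il-v
1. f -> v, t -> d / V _ V: no change
2. d -> t, g -> k, v -> f, z -> s / _ #: fires at position(s) 11: ibnapevzilf
3. f -> v, k -> g, p -> b, s -> z, t -> d / _ Z: no change
surface: ibnapevzilf


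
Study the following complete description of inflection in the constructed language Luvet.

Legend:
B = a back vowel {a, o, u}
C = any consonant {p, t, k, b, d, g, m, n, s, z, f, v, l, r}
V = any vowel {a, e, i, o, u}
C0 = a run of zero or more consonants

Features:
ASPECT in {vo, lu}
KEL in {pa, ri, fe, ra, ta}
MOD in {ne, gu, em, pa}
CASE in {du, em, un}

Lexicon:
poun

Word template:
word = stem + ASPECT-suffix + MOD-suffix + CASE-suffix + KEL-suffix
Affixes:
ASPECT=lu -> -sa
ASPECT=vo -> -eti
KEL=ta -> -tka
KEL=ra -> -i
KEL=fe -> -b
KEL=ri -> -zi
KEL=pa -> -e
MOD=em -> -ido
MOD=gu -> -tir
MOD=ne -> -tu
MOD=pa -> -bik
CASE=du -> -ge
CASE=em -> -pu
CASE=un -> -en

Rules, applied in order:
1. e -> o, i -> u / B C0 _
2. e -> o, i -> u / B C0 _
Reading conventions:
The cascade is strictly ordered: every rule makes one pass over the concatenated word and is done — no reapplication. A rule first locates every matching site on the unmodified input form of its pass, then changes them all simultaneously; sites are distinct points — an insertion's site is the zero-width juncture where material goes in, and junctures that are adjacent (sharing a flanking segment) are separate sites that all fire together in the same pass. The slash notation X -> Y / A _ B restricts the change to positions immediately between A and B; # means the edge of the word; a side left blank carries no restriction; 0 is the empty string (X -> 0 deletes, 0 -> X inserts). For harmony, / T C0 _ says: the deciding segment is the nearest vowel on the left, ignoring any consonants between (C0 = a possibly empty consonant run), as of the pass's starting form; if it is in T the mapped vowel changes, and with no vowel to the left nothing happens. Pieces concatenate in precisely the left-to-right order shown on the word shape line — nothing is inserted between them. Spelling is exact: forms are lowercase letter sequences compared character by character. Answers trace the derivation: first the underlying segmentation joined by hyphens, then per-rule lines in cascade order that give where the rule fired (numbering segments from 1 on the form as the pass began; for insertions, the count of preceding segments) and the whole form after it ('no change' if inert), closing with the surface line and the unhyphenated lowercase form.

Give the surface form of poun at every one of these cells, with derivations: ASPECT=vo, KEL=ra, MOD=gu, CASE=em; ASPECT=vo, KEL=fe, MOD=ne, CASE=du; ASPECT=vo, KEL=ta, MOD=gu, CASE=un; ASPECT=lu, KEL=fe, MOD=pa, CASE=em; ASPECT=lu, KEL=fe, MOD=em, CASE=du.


cell ASPECT=vo, KEL=ra, MOD=gu, CASE=em:
underlying: poun-eti-tir-pu-i
1. e -> o, i -> u / B C0 _: fires at position(s) 5, 13: pounotitirpuu
2. e -> o, i -> u / B C0 _: fires at position(s) 7: pounotutirpuu
surface: pounotutirpuu

cell ASPECT=vo, KEL=fe, MOD=ne, CASE=du:
underlying: poun-eti-tu-ge-b
1. e -> o, i -> u / B C0 _: fires at position(s) 5, 11: pounotitugob
2. e -> o, i -> u / B C0 _: fires at position(s) 7: pounotutugob
surface: pounotutugob

cell ASPECT=vo, KEL=ta, MOD=gu, CASE=un:
underlying: poun-eti-tir-en-tka
1. e -> o, i -> u / B C0 _: fires at position(s) 5: pounotitirentka
2. e -> o, i -> u / B C0 _: fires at position(s) 7: pounotutirentka
surface: pounotutirentka

cell ASPECT=lu, KEL=fe, MOD=pa, CASE=em:
underlying: poun-sa-bik-pu-b
1. e -> o, i -> u / B C0 _: fires at position(s) 8: pounsabukpub
2. e -> o, i -> u / B C0 _: no change
surface: pounsabukpub

cell ASPECT=lu, KEL=fe, MOD=em, CASE=du:
underlying: poun-sa-ido-ge-b
1. e -> o, i -> u / B C0 _: fires at position(s) 7, 11: pounsaudogob
2. e -> o, i -> u / B C0 _: no change
surface: pounsaudogob


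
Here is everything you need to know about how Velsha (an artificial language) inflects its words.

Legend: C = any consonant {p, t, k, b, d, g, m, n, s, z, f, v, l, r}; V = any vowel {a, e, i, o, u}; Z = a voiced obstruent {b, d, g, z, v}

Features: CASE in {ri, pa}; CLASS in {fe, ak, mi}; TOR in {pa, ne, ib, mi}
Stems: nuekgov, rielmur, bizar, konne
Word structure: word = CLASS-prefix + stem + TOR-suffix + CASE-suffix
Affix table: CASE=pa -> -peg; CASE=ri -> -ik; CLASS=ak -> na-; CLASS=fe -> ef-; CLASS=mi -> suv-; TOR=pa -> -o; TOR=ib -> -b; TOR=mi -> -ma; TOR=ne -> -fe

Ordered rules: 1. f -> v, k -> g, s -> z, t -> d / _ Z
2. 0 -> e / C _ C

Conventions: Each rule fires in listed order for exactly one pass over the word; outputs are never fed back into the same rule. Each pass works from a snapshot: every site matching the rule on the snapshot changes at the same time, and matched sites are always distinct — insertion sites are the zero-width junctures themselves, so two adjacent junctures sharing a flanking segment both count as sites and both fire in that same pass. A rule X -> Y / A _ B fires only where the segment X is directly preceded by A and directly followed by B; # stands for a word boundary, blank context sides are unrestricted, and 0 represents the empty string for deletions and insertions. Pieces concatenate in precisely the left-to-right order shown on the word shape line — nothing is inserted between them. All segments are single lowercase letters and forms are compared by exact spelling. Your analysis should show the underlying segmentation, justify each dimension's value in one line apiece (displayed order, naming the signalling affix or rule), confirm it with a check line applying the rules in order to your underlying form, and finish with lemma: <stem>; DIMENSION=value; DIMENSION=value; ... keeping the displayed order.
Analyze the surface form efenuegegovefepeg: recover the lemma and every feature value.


underlying: ef-nuekgov-fe-peg
CASE=pa - signalled by the affix -peg
CLASS=fe - signalled by the affix ef-
TOR=ne - signalled by the affix -fe
check: efnuekgovfepeg -> efnueggovfepeg -> efenuegegovefepeg
lemma: nuekgov; CASE=pa; CLASS=fe; TOR=ne


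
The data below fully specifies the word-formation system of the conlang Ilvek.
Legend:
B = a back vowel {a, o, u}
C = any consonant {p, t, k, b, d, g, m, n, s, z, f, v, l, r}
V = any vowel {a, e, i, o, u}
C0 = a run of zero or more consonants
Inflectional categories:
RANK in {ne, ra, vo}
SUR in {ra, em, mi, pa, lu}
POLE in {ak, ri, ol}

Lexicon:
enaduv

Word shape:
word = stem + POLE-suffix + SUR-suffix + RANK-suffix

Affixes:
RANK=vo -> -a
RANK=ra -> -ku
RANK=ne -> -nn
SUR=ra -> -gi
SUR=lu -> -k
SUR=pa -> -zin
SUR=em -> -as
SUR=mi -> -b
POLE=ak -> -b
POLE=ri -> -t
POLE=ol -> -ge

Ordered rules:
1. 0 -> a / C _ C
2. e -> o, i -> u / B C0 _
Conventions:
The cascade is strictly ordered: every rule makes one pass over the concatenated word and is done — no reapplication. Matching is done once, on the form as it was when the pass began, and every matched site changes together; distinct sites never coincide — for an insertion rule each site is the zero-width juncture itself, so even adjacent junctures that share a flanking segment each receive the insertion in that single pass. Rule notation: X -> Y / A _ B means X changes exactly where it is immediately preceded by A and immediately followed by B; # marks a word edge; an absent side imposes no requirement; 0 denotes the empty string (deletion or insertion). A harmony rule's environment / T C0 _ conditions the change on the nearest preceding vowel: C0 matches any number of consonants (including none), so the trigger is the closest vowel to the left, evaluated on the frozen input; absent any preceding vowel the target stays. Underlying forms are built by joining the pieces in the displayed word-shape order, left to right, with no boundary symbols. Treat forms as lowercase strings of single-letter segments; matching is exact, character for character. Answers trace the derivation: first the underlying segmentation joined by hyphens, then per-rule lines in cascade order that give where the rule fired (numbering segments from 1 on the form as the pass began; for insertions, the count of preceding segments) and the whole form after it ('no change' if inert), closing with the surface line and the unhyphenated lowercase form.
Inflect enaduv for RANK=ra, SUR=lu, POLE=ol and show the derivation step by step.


underlying: enaduv-ge-k-ku
1. 0 -> a / C _ C: inserts after position(s) 6, 9: enaduvagekaku
2. e -> o, i -> u / B C0 _: fires at position(s) 9: enaduvagokaku
surface: enaduvagokaku


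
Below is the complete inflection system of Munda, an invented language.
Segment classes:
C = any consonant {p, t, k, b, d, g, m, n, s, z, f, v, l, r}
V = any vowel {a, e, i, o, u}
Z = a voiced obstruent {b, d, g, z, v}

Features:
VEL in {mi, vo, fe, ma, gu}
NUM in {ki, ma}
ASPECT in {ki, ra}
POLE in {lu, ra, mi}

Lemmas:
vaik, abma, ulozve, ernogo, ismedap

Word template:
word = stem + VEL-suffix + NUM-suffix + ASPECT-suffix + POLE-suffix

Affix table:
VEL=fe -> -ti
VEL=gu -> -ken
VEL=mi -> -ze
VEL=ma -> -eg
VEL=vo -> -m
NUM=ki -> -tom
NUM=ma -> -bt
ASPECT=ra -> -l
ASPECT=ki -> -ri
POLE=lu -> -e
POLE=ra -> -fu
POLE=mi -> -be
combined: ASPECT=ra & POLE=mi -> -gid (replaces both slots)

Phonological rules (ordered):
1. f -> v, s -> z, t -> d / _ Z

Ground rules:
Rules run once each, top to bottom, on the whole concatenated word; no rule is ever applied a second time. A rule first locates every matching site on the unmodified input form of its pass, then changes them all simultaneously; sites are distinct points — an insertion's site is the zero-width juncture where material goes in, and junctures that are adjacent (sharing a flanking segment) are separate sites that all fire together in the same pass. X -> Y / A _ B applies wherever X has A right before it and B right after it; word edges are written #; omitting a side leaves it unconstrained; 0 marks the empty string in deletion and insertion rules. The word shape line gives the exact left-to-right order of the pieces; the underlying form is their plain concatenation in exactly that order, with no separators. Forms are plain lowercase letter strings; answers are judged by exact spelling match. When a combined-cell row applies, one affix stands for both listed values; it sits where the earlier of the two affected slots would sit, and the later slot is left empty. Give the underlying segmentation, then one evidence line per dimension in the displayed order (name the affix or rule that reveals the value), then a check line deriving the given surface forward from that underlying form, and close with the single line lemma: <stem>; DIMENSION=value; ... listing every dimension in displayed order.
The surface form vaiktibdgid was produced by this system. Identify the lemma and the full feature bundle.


underlying: vaik-ti-bt-gid
VEL=fe - signalled by the affix -ti
NUM=ma - signalled by the affix -bt
ASPECT=ra - signalled by the combined affix row
POLE=mi - signalled by the combined affix row
check: vaiktibtgid -> vaiktibdgid
lemma: vaik; VEL=fe; NUM=ma; ASPECT=ra; POLE=mi


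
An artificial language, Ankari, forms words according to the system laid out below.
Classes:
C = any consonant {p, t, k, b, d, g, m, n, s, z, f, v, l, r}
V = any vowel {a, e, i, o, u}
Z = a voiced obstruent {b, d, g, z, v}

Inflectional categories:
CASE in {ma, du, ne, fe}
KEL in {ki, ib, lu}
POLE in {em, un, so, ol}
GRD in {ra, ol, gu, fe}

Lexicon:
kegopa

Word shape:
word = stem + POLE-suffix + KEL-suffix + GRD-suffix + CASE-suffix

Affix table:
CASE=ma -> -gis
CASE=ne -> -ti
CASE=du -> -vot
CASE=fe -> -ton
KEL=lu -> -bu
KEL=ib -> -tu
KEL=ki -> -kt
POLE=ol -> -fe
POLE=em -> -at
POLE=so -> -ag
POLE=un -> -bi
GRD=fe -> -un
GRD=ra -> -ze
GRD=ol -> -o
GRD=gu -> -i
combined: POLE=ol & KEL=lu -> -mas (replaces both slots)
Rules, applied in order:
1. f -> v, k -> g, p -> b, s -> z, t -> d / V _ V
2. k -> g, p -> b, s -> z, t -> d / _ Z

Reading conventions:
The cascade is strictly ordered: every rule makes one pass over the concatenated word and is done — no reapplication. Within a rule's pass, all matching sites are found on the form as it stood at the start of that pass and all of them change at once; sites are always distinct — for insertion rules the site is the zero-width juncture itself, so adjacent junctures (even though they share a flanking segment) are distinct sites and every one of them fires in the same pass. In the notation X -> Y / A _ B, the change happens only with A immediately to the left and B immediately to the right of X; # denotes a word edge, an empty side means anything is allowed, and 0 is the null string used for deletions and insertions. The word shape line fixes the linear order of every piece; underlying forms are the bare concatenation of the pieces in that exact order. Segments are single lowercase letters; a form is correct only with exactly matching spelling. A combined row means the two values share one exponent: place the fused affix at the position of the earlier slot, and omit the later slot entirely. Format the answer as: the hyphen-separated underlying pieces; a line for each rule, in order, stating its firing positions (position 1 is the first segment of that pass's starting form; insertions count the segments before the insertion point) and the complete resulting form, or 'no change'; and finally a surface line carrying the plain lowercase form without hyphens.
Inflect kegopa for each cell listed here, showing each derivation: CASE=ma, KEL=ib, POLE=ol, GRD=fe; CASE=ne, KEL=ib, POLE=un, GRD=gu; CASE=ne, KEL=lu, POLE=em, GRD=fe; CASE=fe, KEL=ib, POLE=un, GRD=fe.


cell CASE=ma, KEL=ib, POLE=ol, GRD=fe:
underlying: kegopa-fe-tu-un-gis
1. f -> v, k -> g, p -> b, s -> z, t -> d / V _ V: fires at position(s) 5, 7, 9: kegobaveduungis
2. k -> g, p -> b, s -> z, t -> d / _ Z: no change
surface: kegobaveduungis

cell CASE=ne, KEL=ib, POLE=un, GRD=gu:
underlying: kegopa-bi-tu-i-ti
1. f -> v, k -> g, p -> b, s -> z, t -> d / V _ V: fires at position(s) 5, 9, 12: kegobabiduidi
2. k -> g, p -> b, s -> z, t -> d / _ Z: no change
surface: kegobabiduidi

cell CASE=ne, KEL=lu, POLE=em, GRD=fe:
underlying: kegopa-at-bu-un-ti
1. f -> v, k -> g, p -> b, s -> z, t -> d / V _ V: fires at position(s) 5: kegobaatbuunti
2. k -> g, p -> b, s -> z, t -> d / _ Z: fires at position(s) 8: kegobaadbuunti
surface: kegobaadbuunti

cell CASE=fe, KEL=ib, POLE=un, GRD=fe:
underlying: kegopa-bi-tu-un-ton
1. f -> v, k -> g, p -> b, s -> z, t -> d / V _ V: fires at position(s) 5, 9: kegobabiduunton
2. k -> g, p -> b, s -> z, t -> d / _ Z: no change
surface: kegobabiduunton


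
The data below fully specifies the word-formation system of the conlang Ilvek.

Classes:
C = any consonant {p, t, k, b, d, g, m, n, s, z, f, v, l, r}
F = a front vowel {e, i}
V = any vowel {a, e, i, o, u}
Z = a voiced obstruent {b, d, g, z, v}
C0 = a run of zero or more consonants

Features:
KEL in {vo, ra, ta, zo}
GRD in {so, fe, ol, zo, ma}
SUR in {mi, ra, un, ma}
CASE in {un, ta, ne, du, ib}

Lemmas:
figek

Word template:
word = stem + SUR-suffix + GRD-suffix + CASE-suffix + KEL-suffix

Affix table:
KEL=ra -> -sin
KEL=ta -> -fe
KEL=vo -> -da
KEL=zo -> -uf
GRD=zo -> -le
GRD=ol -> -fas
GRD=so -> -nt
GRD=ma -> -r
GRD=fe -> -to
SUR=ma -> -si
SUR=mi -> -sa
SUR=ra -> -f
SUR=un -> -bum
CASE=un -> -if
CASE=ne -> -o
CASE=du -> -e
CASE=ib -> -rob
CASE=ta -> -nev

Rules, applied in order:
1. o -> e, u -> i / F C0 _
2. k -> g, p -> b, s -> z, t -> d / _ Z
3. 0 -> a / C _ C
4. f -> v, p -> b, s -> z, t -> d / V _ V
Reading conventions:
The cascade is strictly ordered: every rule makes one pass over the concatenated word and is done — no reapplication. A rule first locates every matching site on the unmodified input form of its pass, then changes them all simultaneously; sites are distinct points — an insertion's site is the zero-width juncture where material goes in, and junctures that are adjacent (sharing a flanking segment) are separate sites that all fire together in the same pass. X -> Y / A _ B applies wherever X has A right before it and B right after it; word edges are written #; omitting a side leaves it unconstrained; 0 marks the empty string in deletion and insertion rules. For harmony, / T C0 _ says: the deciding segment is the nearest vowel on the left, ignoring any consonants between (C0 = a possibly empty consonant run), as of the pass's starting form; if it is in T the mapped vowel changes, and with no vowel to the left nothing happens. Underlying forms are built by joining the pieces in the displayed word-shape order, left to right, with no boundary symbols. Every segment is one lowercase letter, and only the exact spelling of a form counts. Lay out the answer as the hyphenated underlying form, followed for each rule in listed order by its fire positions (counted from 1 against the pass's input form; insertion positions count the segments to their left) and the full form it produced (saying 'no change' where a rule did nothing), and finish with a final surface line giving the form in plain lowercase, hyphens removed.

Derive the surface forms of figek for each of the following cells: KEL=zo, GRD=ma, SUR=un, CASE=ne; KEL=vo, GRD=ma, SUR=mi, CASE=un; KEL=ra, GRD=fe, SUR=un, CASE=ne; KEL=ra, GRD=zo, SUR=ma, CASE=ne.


cell KEL=zo, GRD=ma, SUR=un, CASE=ne:
underlying: figek-bum-r-o-uf
1. o -> e, u -> i / F C0 _: fires at position(s) 7: figekbimrouf
2. k -> g, p -> b, s -> z, t -> d / _ Z: fires at position(s) 5: figegbimrouf
3. 0 -> a / C _ C: inserts after position(s) 5, 8: figegabimarouf
4. f -> v, p -> b, s -> z, t -> d / V _ V: no change
surface: figegabimarouf

cell KEL=vo, GRD=ma, SUR=mi, CASE=un:
underlying: figek-sa-r-if-da
1. o -> e, u -> i / F C0 _: no change
2. k -> g, p -> b, s -> z, t -> d / _ Z: no change
3. 0 -> a / C _ C: inserts after position(s) 5, 10: figekasarifada
4. f -> v, p -> b, s -> z, t -> d / V _ V: fires at position(s) 7, 11: figekazarivada
surface: figekazarivada

cell KEL=ra, GRD=fe, SUR=un, CASE=ne:
underlying: figek-bum-to-o-sin
1. o -> e, u -> i / F C0 _: fires at position(s) 7: figekbimtoosin
2. k -> g, p -> b, s -> z, t -> d / _ Z: fires at position(s) 5: figegbimtoosin
3. 0 -> a / C _ C: inserts after position(s) 5, 8: figegabimatoosin
4. f -> v, p -> b, s -> z, t -> d / V _ V: fires at position(s) 11, 14: figegabimadoozin
surface: figegabimadoozin

cell KEL=ra, GRD=zo, SUR=ma, CASE=ne:
underlying: figek-si-le-o-sin
1. o -> e, u -> i / F C0 _: fires at position(s) 10: figeksileesin
2. k -> g, p -> b, s -> z, t -> d / _ Z: no change
3. 0 -> a / C _ C: inserts after position(s) 5: figekasileesin
4. f -> v, p -> b, s -> z, t -> d / V _ V: fires at position(s) 7, 12: figekazileezin
surface: figekazileezin


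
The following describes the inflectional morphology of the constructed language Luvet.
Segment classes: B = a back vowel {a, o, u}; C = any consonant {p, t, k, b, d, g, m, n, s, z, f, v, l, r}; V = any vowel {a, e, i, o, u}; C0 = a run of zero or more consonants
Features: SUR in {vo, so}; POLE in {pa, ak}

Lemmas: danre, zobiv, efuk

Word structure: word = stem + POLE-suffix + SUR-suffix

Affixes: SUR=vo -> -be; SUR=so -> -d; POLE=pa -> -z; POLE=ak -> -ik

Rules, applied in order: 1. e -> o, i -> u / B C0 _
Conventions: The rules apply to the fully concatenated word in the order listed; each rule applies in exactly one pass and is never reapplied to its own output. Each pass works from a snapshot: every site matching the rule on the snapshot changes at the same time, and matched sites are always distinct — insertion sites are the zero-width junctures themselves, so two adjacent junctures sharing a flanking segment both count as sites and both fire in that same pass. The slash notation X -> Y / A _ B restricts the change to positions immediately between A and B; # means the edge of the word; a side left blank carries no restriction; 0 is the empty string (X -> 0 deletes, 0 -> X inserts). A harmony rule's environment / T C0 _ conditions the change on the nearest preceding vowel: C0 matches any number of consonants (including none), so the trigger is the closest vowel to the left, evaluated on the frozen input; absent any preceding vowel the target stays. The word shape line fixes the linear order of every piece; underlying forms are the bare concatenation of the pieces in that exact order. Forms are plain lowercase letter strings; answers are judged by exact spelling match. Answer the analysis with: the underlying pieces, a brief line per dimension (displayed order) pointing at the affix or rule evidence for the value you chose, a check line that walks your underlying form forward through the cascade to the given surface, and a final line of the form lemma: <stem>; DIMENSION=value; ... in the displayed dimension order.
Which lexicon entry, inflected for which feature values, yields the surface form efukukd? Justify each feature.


underlying: efuk-ik-d
SUR=so - signalled by the affix -d
POLE=ak - signalled by the affix -ik
check: efukikd -> efukukd
lemma: efuk; SUR=so; POLE=ak


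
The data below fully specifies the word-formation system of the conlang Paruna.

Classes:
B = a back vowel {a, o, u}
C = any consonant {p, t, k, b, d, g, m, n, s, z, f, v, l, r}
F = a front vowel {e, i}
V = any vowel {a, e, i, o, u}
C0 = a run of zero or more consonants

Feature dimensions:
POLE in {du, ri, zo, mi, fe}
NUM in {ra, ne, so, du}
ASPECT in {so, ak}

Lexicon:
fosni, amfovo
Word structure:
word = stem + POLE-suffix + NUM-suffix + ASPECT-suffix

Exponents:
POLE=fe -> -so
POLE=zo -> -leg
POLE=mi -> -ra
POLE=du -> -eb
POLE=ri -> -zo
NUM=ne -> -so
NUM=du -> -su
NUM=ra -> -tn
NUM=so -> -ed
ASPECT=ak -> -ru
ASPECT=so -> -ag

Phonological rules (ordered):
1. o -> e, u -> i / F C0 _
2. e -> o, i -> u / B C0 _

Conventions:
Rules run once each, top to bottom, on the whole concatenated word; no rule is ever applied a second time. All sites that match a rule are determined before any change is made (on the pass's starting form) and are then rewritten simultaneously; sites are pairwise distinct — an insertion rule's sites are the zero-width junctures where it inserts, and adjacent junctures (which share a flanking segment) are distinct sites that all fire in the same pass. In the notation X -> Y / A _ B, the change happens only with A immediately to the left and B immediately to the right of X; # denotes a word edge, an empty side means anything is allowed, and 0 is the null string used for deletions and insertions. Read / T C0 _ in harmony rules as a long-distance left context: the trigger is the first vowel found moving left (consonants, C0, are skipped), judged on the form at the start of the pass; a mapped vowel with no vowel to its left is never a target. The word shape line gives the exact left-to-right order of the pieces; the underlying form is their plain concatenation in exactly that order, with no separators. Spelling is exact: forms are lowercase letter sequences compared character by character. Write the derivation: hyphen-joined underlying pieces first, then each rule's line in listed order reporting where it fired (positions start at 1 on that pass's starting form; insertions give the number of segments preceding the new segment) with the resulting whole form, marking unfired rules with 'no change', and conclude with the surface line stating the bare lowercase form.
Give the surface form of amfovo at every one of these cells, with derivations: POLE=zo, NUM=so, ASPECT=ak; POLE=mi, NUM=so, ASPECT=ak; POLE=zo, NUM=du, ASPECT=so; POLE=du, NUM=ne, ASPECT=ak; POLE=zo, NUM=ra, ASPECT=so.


cell POLE=zo, NUM=so, ASPECT=ak:
underlying: amfovo-leg-ed-ru
1. o -> e, u -> i / F C0 _: fires at position(s) 13: amfovolegedri
2. e -> o, i -> u / B C0 _: fires at position(s) 8: amfovologedri
surface: amfovologedri

cell POLE=mi, NUM=so, ASPECT=ak:
underlying: amfovo-ra-ed-ru
1. o -> e, u -> i / F C0 _: fires at position(s) 12: amfovoraedri
2. e -> o, i -> u / B C0 _: fires at position(s) 9: amfovoraodri
surface: amfovoraodri

cell POLE=zo, NUM=du, ASPECT=so:
underlying: amfovo-leg-su-ag
1. o -> e, u -> i / F C0 _: fires at position(s) 11: amfovolegsiag
2. e -> o, i -> u / B C0 _: fires at position(s) 8: amfovologsiag
surface: amfovologsiag

cell POLE=du, NUM=ne, ASPECT=ak:
underlying: amfovo-eb-so-ru
1. o -> e, u -> i / F C0 _: fires at position(s) 10: amfovoebseru
2. e -> o, i -> u / B C0 _: fires at position(s) 7: amfovoobseru
surface: amfovoobseru

cell POLE=zo, NUM=ra, ASPECT=so:
underlying: amfovo-leg-tn-ag
1. o -> e, u -> i / F C0 _: no change
2. e -> o, i -> u / B C0 _: fires at position(s) 8: amfovologtnag
surface: amfovologtnag


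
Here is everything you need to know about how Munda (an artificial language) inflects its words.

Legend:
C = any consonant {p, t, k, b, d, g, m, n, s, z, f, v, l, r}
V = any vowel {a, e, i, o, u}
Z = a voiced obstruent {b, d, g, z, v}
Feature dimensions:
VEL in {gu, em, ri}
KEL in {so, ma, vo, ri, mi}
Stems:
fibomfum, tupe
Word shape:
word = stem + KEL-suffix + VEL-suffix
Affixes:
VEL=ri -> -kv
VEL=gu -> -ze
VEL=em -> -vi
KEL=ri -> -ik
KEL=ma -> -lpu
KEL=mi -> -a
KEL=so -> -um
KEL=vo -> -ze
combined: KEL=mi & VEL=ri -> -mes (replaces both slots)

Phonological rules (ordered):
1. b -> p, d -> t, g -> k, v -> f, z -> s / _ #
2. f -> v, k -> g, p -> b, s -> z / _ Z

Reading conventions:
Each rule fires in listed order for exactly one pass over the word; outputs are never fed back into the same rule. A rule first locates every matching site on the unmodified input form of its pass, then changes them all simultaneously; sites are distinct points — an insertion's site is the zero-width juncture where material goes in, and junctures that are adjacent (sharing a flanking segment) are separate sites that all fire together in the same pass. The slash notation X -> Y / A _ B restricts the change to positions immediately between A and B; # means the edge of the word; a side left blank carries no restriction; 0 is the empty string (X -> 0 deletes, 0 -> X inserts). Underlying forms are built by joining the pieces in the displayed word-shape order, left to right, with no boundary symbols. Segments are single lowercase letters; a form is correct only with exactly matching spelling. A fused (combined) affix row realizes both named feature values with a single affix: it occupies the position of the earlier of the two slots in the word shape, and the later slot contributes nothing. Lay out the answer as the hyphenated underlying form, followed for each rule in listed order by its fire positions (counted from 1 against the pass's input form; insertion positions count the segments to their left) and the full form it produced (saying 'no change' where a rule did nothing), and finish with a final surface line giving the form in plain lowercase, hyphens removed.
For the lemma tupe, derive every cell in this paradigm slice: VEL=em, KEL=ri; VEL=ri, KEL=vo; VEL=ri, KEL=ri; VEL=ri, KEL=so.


cell VEL=em, KEL=ri:
underlying: tupe-ik-vi
1. b -> p, d -> t, g -> k, v -> f, z -> s / _ #: no change
2. f -> v, k -> g, p -> b, s -> z / _ Z: fires at position(s) 6: tupeigvi
surface: tupeigvi

cell VEL=ri, KEL=vo:
underlying: tupe-ze-kv
1. b -> p, d -> t, g -> k, v -> f, z -> s / _ #: fires at position(s) 8: tupezekf
2. f -> v, k -> g, p -> b, s -> z / _ Z: no change
surface: tupezekf

cell VEL=ri, KEL=ri:
underlying: tupe-ik-kv
1. b -> p, d -> t, g -> k, v -> f, z -> s / _ #: fires at position(s) 8: tupeikkf
2. f -> v, k -> g, p -> b, s -> z / _ Z: no change
surface: tupeikkf

cell VEL=ri, KEL=so:
underlying: tupe-um-kv
1. b -> p, d -> t, g -> k, v -> f, z -> s / _ #: fires at position(s) 8: tupeumkf
2. f -> v, k -> g, p -> b, s -> z / _ Z: no change
surface: tupeumkf


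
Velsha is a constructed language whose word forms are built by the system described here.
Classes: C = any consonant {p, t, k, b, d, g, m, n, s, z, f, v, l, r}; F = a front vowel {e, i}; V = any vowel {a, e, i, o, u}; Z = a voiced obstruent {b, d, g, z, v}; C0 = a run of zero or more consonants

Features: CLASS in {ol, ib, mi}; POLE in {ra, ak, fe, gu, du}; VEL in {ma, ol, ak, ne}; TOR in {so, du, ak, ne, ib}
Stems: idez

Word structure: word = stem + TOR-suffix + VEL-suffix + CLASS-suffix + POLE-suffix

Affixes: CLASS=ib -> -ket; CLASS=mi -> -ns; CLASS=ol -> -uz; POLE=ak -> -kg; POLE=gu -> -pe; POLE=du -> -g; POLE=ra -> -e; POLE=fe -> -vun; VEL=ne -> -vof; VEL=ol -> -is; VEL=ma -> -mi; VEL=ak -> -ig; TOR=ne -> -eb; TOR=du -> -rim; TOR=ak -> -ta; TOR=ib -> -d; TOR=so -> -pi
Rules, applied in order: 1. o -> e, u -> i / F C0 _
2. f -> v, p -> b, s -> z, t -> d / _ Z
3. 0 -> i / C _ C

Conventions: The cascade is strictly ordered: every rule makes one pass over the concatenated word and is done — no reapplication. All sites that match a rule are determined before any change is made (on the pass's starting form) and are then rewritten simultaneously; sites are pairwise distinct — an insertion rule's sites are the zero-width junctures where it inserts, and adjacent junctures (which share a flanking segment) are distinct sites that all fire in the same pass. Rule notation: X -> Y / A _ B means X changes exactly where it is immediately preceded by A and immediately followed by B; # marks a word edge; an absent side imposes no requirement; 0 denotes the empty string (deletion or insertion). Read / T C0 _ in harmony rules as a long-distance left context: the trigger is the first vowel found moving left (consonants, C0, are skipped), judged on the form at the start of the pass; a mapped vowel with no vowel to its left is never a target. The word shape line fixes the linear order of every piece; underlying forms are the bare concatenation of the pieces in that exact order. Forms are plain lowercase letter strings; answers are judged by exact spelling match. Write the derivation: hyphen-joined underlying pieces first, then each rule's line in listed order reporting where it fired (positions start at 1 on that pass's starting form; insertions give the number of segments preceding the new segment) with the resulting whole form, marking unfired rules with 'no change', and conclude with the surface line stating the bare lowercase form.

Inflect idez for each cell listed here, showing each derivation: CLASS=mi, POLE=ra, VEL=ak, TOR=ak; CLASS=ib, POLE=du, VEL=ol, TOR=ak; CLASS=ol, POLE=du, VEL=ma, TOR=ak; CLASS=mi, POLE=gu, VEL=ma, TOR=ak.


cell CLASS=mi, POLE=ra, VEL=ak, TOR=ak:
underlying: idez-ta-ig-ns-e
1. o -> e, u -> i / F C0 _: no change
2. f -> v, p -> b, s -> z, t -> d / _ Z: no change
3. 0 -> i / C _ C: inserts after position(s) 4, 8, 9: idezitaiginise
surface: idezitaiginise

cell CLASS=ib, POLE=du, VEL=ol, TOR=ak:
underlying: idez-ta-is-ket-g
1. o -> e, u -> i / F C0 _: no change
2. f -> v, p -> b, s -> z, t -> d / _ Z: fires at position(s) 11: ideztaiskedg
3. 0 -> i / C _ C: inserts after position(s) 4, 8, 11: idezitaisikedig
surface: idezitaisikedig

cell CLASS=ol, POLE=du, VEL=ma, TOR=ak:
underlying: idez-ta-mi-uz-g
1. o -> e, u -> i / F C0 _: fires at position(s) 9: ideztamiizg
2. f -> v, p -> b, s -> z, t -> d / _ Z: no change
3. 0 -> i / C _ C: inserts after position(s) 4, 10: idezitamiizig
surface: idezitamiizig

cell CLASS=mi, POLE=gu, VEL=ma, TOR=ak:
underlying: idez-ta-mi-ns-pe
1. o -> e, u -> i / F C0 _: no change
2. f -> v, p -> b, s -> z, t -> d / _ Z: no change
3. 0 -> i / C _ C: inserts after position(s) 4, 9, 10: idezitaminisipe
surface: idezitaminisipe
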